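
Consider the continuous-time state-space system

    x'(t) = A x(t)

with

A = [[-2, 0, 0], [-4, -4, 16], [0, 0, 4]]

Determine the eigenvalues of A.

-4, -2, 4

det(sI - A) = s^3 - (tr A)s^2 + (M11 + M22 + M33)s - det A, where Mii is the 2×2 principal minor of A obtained by deleting row i and column i.
tr A = (-2) + (-4) + 4 = -2; M11 = (-4)·4 - 16·0 = -16 - 0 = -16; M22 = (-2)·4 - 0·0 = -8 - 0 = -8; M33 = (-2)·(-4) - 0·(-4) = 8 - 0 = 8; sum of minors = -16.
det A = (-2)·((-4)·4 - 16·0) - 0·((-4)·4 - 16·0) + 0·((-4)·0 - (-4)·0) = (-2)·(-16) - 0·(-16) + 0·0 = 32.
So p(s) = det(sI - A) = s^3 + 2s^2 - 16s - 32.
Rational-root test: any integer root divides -32. Testing small divisors, s = -2 works: p(-2) = -8 + 8 + 32 + (-32) = 0, so (s + 2) is a factor.
Dividing, p(s) = (s + 2)(s^2 - 16).
Factor s^2 - 16: two numbers with sum 0 and product -16 are 4 and -4, so s^2 - 16 = (s - 4)(s + 4).
Hence p(s) = (s - 4) (s + 2) (s + 4), with roots -4, -2, 4.
At least one eigenvalue has non-negative real part, so the system is not asymptotically stable.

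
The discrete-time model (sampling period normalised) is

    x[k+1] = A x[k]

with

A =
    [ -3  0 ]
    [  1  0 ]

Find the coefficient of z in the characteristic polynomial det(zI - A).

For a 2×2 matrix, det(zI - A) = z^2 - (tr A)z + det A.
tr A = -3, det A = 0.
So p(z) = z^2 + 3z.
The coefficient of z is 3.

3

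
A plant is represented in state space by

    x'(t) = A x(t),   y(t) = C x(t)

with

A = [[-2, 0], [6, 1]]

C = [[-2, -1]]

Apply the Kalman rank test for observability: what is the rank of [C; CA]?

1

CA = [[-2, -1]]
Observability matrix O = [C; CA] = [[-2, -1], [-2, -1]]
Every row of O is a scalar multiple of row 1 = [-2, -1] (multipliers 1, 1), so the rows span a one-dimensional space.
O ≠ 0, hence rank(O) = 1.
rank(O) = 1 < n = 2, so the pair (A, C) is not completely observable.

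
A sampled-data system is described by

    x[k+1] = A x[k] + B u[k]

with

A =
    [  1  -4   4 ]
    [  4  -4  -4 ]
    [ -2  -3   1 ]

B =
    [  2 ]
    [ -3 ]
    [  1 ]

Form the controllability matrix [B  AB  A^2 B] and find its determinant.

-6056

AB = [[18], [16], [6]]
A^2B = [[-22], [-16], [-78]]
Controllability matrix C = [B  AB  A^2B] = [[2, 18, -22], [-3, 16, -16], [1, 6, -78]]
Expanding along the first row, det(C) = 2·(16·(-78) - (-16)·6) - 18·((-3)·(-78) - (-16)·1) + (-22)·((-3)·6 - 16·1) = 2·(-1152) - 18·250 + (-22)·(-34) = -6056
Since det(C) ≠ 0, rank(C) = 3 and the system is completely controllable.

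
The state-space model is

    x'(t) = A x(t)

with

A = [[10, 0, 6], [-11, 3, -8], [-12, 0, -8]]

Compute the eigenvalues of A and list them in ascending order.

-2, 3, 4

det(sI - A) = s^3 - (tr A)s^2 + (M11 + M22 + M33)s - det A, where Mii is the 2×2 principal minor of A obtained by deleting row i and column i.
tr A = 10 + 3 + (-8) = 5; M11 = 3·(-8) - (-8)·0 = -24 - 0 = -24; M22 = 10·(-8) - 6·(-12) = -80 - (-72) = -8; M33 = 10·3 - 0·(-11) = 30 - 0 = 30; sum of minors = -2.
det A = 10·(3·(-8) - (-8)·0) - 0·((-11)·(-8) - (-8)·(-12)) + 6·((-11)·0 - 3·(-12)) = 10·(-24) - 0·(-8) + 6·36 = -24.
So p(s) = det(sI - A) = s^3 - 5s^2 - 2s + 24.
Rational-root test: any integer root divides 24. Testing small divisors, s = -2 works: p(-2) = -8 + (-20) + 4 + 24 = 0, so (s + 2) is a factor.
Dividing, p(s) = (s + 2)(s^2 - 7s + 12).
Factor s^2 - 7s + 12: two numbers with sum 7 and product 12 are 4 and 3, so s^2 - 7s + 12 = (s - 4)(s - 3).
Hence p(s) = (s - 4) (s - 3) (s + 2), with roots -2, 3, 4.
At least one eigenvalue has non-negative real part, so the system is not asymptotically stable.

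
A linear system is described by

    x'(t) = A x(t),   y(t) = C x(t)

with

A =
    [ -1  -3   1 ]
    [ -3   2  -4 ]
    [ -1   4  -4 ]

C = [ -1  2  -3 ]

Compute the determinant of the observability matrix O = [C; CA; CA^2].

0

CA = [[-2, -5, 3]]
CA^2 = [[14, 8, 6]]
Observability matrix O = [C; CA; CA^2] = [[-1, 2, -3], [-2, -5, 3], [14, 8, 6]]
Expanding along the first row, det(O) = (-1)·((-5)·6 - 3·8) - 2·((-2)·6 - 3·14) + (-3)·((-2)·8 - (-5)·14) = (-1)·(-54) - 2·(-54) + (-3)·54 = 0
Since det(O) = 0, rank(O) < 3 and the system is not completely observable.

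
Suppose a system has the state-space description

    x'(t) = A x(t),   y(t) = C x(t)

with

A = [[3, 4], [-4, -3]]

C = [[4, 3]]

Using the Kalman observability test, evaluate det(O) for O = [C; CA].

28

CA = [[0, 7]]
Observability matrix O = [C; CA] = [[4, 3], [0, 7]]
det(O) = 4·7 - 3·0 = 28 - 0 = 28
Since det(O) ≠ 0, rank(O) = 2 and the system is completely observable.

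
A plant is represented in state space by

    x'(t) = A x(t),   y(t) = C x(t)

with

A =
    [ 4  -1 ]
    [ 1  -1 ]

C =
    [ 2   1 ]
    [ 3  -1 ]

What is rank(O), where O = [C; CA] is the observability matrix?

CA = [[9, -3], [11, -2]]
Observability matrix O = [C; CA] = [[2, 1], [3, -1], [9, -3], [11, -2]]
Take the 2×2 submatrix of O formed by rows 1, 2: [[2, 1], [3, -1]]. Its determinant is 2·(-1) - 1·3 = -2 - 3 = -5 ≠ 0.
So rank(O) ≥ 2; since O has 2 columns, rank(O) = 2.
rank(O) = 2 = n, so the pair (A, C) is completely observable.

2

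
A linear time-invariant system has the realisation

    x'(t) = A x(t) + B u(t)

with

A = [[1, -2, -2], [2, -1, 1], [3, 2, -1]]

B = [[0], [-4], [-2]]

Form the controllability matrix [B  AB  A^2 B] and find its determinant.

AB = [[12], [2], [-6]]
A^2B = [[20], [16], [46]]
Controllability matrix C = [B  AB  A^2B] = [[0, 12, 20], [-4, 2, 16], [-2, -6, 46]]
Expanding along the first row, det(C) = 0·(2·46 - 16·(-6)) - 12·((-4)·46 - 16·(-2)) + 20·((-4)·(-6) - 2·(-2)) = 0·188 - 12·(-152) + 20·28 = 2384
Since det(C) ≠ 0, rank(C) = 3 and the system is completely controllable.

2384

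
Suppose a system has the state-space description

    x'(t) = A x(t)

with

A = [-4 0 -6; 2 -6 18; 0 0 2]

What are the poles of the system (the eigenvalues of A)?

det(sI - A) = s^3 - (tr A)s^2 + (M11 + M22 + M33)s - det A, where Mii is the 2×2 principal minor of A obtained by deleting row i and column i.
tr A = (-4) + (-6) + 2 = -8; M11 = (-6)·2 - 18·0 = -12 - 0 = -12; M22 = (-4)·2 - (-6)·0 = -8 - 0 = -8; M33 = (-4)·(-6) - 0·2 = 24 - 0 = 24; sum of minors = 4.
det A = (-4)·((-6)·2 - 18·0) - 0·(2·2 - 18·0) + (-6)·(2·0 - (-6)·0) = (-4)·(-12) - 0·4 + (-6)·0 = 48.
So p(s) = det(sI - A) = s^3 + 8s^2 + 4s - 48.
Rational-root test: any integer root divides -48. Testing small divisors, s = 2 works: p(2) = 8 + 32 + 8 + (-48) = 0, so (s - 2) is a factor.
Dividing, p(s) = (s - 2)(s^2 + 10s + 24).
Factor s^2 + 10s + 24: two numbers with sum -10 and product 24 are -4 and -6, so s^2 + 10s + 24 = (s + 4)(s + 6).
Hence p(s) = (s - 2) (s + 4) (s + 6), with roots -6, -4, 2.
At least one eigenvalue has non-negative real part, so the system is not asymptotically stable.

-6, -4, 2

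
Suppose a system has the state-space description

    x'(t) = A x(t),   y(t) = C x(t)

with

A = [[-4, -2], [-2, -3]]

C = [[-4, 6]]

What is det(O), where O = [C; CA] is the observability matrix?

CA = [[4, -10]]
Observability matrix O = [C; CA] = [[-4, 6], [4, -10]]
det(O) = (-4)·(-10) - 6·4 = 40 - 24 = 16
Since det(O) ≠ 0, rank(O) = 2 and the system is completely observable.

16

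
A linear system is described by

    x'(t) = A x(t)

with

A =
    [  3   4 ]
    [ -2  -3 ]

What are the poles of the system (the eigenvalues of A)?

-1, 1

det(sI - A) = s^2 - (tr A)s + det A, with tr A = 3 + (-3) = 0 and det A = 3·(-3) - 4·(-2) = -9 - (-8) = -1.
So p(s) = det(sI - A) = s^2 - 1.
Factor s^2 - 1: two numbers with sum 0 and product -1 are 1 and -1, so s^2 - 1 = (s - 1)(s + 1).
Hence p(s) = (s - 1) (s + 1), with roots -1, 1.
At least one eigenvalue has non-negative real part, so the system is not asymptotically stable.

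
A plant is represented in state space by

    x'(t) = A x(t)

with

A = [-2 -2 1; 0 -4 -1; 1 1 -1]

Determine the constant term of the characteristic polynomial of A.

Expand det(sI - A) for the 3×3 matrix.
p(s) = s^3 + 7s^2 + 14s + 4.
(Check: constant term = det(-A) = (-1)^3 det A = 4; coefficient of s^2 = -tr A = 7.)
The constant term is 4.

4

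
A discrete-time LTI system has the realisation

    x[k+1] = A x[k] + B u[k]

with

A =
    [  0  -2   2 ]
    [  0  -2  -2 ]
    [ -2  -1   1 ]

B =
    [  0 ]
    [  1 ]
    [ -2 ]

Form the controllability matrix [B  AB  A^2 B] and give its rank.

AB = [[-6], [2], [-3]]
A^2B = [[-10], [2], [7]]
Controllability matrix C = [B  AB  A^2B] = [[0, -6, -10], [1, 2, 2], [-2, -3, 7]]
det(C) = 0·(2·7 - 2·(-3)) - (-6)·(1·7 - 2·(-2)) + (-10)·(1·(-3) - 2·(-2)) = 0·20 - (-6)·11 + (-10)·1 = 56 ≠ 0, so rank(C) = 3.
rank(C) = 3 = n, so the pair (A, B) is completely controllable.

3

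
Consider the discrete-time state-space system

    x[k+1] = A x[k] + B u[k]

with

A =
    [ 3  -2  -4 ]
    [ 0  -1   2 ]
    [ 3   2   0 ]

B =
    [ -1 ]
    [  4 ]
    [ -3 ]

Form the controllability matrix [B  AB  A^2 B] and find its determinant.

-92

AB = [[1], [-10], [5]]
A^2B = [[3], [20], [-17]]
Controllability matrix C = [B  AB  A^2B] = [[-1, 1, 3], [4, -10, 20], [-3, 5, -17]]
Expanding along the first row, det(C) = (-1)·((-10)·(-17) - 20·5) - 1·(4·(-17) - 20·(-3)) + 3·(4·5 - (-10)·(-3)) = (-1)·70 - 1·(-8) + 3·(-10) = -92
Since det(C) ≠ 0, rank(C) = 3 and the system is completely controllable.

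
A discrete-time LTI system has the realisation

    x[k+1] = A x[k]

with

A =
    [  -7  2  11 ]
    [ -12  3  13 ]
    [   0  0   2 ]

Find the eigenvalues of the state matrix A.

-3, -1, 2

det(zI - A) = z^3 - (tr A)z^2 + (M11 + M22 + M33)z - det A, where Mii is the 2×2 principal minor of A obtained by deleting row i and column i.
tr A = (-7) + 3 + 2 = -2; M11 = 3·2 - 13·0 = 6 - 0 = 6; M22 = (-7)·2 - 11·0 = -14 - 0 = -14; M33 = (-7)·3 - 2·(-12) = -21 - (-24) = 3; sum of minors = -5.
det A = (-7)·(3·2 - 13·0) - 2·((-12)·2 - 13·0) + 11·((-12)·0 - 3·0) = (-7)·6 - 2·(-24) + 11·0 = 6.
So p(z) = det(zI - A) = z^3 + 2z^2 - 5z - 6.
Rational-root test: any integer root divides -6. Testing small divisors, z = -1 works: p(-1) = -1 + 2 + 5 + (-6) = 0, so (z + 1) is a factor.
Dividing, p(z) = (z + 1)(z^2 + z - 6).
Factor z^2 + z - 6: two numbers with sum -1 and product -6 are 2 and -3, so z^2 + z - 6 = (z - 2)(z + 3).
Hence p(z) = (z - 2) (z + 1) (z + 3), with roots -3, -1, 2.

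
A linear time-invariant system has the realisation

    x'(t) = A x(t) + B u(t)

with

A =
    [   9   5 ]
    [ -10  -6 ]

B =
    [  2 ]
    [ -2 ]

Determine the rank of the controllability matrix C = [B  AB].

1

AB = [[8], [-8]]
Controllability matrix C = [B  AB] = [[2, 8], [-2, -8]]
Every column of C is a scalar multiple of column 1 = [2, -2] (multipliers 1, 4), so the columns span a one-dimensional space.
C ≠ 0, hence rank(C) = 1.
rank(C) = 1 < n = 2, so the pair (A, B) is not completely controllable.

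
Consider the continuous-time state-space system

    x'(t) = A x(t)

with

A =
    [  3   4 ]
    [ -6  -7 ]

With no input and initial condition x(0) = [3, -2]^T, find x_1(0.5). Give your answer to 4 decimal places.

det(sI - A) = s^2 - (tr A)s + det A, with tr A = 3 + (-7) = -4 and det A = 3·(-7) - 4·(-6) = -21 - (-24) = 3.
So p(s) = det(sI - A) = s^2 + 4s + 3.
Factor s^2 + 4s + 3: two numbers with sum -4 and product 3 are -1 and -3, so s^2 + 4s + 3 = (s + 1)(s + 3).
Hence p(s) = (s + 1) (s + 3), with roots -3, -1.
The eigenvalues -3, -1 are distinct and real, so A is diagonalisable and x(t) = e^{At} x(0) = V diag(e^{λ_i t}) V^{-1} x(0), where the columns of V are the eigenvectors.
λ = -3: A - (-3)I = [[6, 4], [-6, -4]]. Row 1 gives 6·v1 + 4·v2 = 0, so take v_1 = [-2, 3]^T.
λ = -1: A - (-1)I = [[4, 4], [-6, -6]]. Row 1 gives 4·v1 + 4·v2 = 0, so take v_2 = [-1, 1]^T.
V = [v_1 v_2] = [[-2, -1], [3, 1]] has det V = 1, so V^{-1} = adj(V)/det V = [[1, 1], [-3, -2]].
Modal coordinates z(0) = V^{-1} x(0): 1·3 + 1·(-2) = 1; (-3)·3 + (-2)·(-2) = -5; so z(0) = [1, -5]^T.
x_1(t) = Σ_i (v_i)_1 · z_i(0) · e^{λ_i t} (row 1 of V times the modal terms).
x_1(0.5) = (-2)·1·e^{-3·0.5} + (-1)·(-5)·e^{-1·0.5} = (-2)·0.223130 + 5·0.606531 = 2.5864.

2.5864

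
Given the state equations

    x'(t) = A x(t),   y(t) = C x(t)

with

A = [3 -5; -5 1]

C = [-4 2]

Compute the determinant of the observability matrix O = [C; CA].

-44

CA = [[-22, 22]]
Observability matrix O = [C; CA] = [[-4, 2], [-22, 22]]
det(O) = (-4)·22 - 2·(-22) = -88 - (-44) = -44
Since det(O) ≠ 0, rank(O) = 2 and the system is completely observable.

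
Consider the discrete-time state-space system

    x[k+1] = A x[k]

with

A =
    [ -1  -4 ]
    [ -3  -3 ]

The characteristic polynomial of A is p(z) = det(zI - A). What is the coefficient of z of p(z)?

For a 2×2 matrix, det(zI - A) = z^2 - (tr A)z + det A.
tr A = -4, det A = -9.
So p(z) = z^2 + 4z - 9.
The coefficient of z is 4.

4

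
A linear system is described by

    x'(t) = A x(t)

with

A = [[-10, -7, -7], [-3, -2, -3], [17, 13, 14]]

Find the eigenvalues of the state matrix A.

det(sI - A) = s^3 - (tr A)s^2 + (M11 + M22 + M33)s - det A, where Mii is the 2×2 principal minor of A obtained by deleting row i and column i.
tr A = (-10) + (-2) + 14 = 2; M11 = (-2)·14 - (-3)·13 = -28 - (-39) = 11; M22 = (-10)·14 - (-7)·17 = -140 - (-119) = -21; M33 = (-10)·(-2) - (-7)·(-3) = 20 - 21 = -1; sum of minors = -11.
det A = (-10)·((-2)·14 - (-3)·13) - (-7)·((-3)·14 - (-3)·17) + (-7)·((-3)·13 - (-2)·17) = (-10)·11 - (-7)·9 + (-7)·(-5) = -12.
So p(s) = det(sI - A) = s^3 - 2s^2 - 11s + 12.
Rational-root test: any integer root divides 12. Testing small divisors, s = 1 works: p(1) = 1 + (-2) + (-11) + 12 = 0, so (s - 1) is a factor.
Dividing, p(s) = (s - 1)(s^2 - s - 12).
Factor s^2 - s - 12: two numbers with sum 1 and product -12 are 4 and -3, so s^2 - s - 12 = (s - 4)(s + 3).
Hence p(s) = (s - 4) (s - 1) (s + 3), with roots -3, 1, 4.
At least one eigenvalue has non-negative real part, so the system is not asymptotically stable.

-3, 1, 4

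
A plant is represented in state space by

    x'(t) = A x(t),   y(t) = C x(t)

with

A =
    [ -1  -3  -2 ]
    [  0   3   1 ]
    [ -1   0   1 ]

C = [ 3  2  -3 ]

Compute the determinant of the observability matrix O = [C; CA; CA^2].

-260

CA = [[0, -3, -7]]
CA^2 = [[7, -9, -10]]
Observability matrix O = [C; CA; CA^2] = [[3, 2, -3], [0, -3, -7], [7, -9, -10]]
Expanding along the first row, det(O) = 3·((-3)·(-10) - (-7)·(-9)) - 2·(0·(-10) - (-7)·7) + (-3)·(0·(-9) - (-3)·7) = 3·(-33) - 2·49 + (-3)·21 = -260
Since det(O) ≠ 0, rank(O) = 3 and the system is completely observable.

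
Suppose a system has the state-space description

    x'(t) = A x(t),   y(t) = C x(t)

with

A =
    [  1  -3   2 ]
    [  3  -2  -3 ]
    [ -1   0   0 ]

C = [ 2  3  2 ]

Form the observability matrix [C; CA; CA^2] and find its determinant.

CA = [[9, -12, -5]]
CA^2 = [[-22, -3, 54]]
Observability matrix O = [C; CA; CA^2] = [[2, 3, 2], [9, -12, -5], [-22, -3, 54]]
Expanding along the first row, det(O) = 2·((-12)·54 - (-5)·(-3)) - 3·(9·54 - (-5)·(-22)) + 2·(9·(-3) - (-12)·(-22)) = 2·(-663) - 3·376 + 2·(-291) = -3036
Since det(O) ≠ 0, rank(O) = 3 and the system is completely observable.

-3036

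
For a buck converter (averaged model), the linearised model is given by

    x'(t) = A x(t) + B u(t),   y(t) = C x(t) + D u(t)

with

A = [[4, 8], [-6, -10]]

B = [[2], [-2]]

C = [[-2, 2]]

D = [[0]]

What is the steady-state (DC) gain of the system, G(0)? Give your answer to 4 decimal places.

G(0) = C(-A)^{-1}B + D = -C A^{-1} B + D.
det A = 8, so A^{-1} = (1/8)·adj(A) = [[-5/4, -1], [3/4, 1/2]]
A^{-1} B = [-1/2, 1/2]^T
C A^{-1} B = 2
G(0) = D - C A^{-1} B = 0 - (2) = -2

-2.0000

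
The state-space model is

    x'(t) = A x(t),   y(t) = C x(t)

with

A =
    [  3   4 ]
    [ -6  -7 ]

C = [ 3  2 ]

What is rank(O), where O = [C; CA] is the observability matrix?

CA = [[-3, -2]]
Observability matrix O = [C; CA] = [[3, 2], [-3, -2]]
Every row of O is a scalar multiple of row 1 = [3, 2] (multipliers 1, -1), so the rows span a one-dimensional space.
O ≠ 0, hence rank(O) = 1.
rank(O) = 1 < n = 2, so the pair (A, C) is not completely observable.

1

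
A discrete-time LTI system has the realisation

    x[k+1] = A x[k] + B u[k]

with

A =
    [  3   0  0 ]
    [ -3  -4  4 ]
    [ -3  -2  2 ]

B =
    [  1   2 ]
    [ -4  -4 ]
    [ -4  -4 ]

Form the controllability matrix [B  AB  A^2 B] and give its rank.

2

AB = [[3, 6], [-3, -6], [-3, -6]]
A^2B = [[9, 18], [-9, -18], [-9, -18]]
Controllability matrix C = [B  AB  A^2B] = [[1, 2, 3, 6, 9, 18], [-4, -4, -3, -6, -9, -18], [-4, -4, -3, -6, -9, -18]]
The rows r1, r2, r3 of C are linearly dependent: -r2 + r3 = 0 (check each entry), so rank(C) ≤ 2.
The 2×2 minor from rows 1, 2, columns 1, 2 is 1·(-4) - 2·(-4) = -4 - (-8) = 4 ≠ 0, so rank(C) = 2.
rank(C) = 2 < n = 3, so the pair (A, B) is not completely controllable.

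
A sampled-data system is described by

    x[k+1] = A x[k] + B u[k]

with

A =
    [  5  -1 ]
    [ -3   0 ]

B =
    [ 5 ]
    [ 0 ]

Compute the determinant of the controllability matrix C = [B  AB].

-75

AB = [[25], [-15]]
Controllability matrix C = [B  AB] = [[5, 25], [0, -15]]
det(C) = 5·(-15) - 25·0 = -75 - 0 = -75
Since det(C) ≠ 0, rank(C) = 2 and the system is completely controllable.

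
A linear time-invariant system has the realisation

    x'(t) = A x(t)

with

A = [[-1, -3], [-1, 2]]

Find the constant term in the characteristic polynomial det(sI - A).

-5

For a 2×2 matrix, det(sI - A) = s^2 - (tr A)s + det A.
tr A = 1, det A = -5.
So p(s) = s^2 - s - 5.
The constant term is -5.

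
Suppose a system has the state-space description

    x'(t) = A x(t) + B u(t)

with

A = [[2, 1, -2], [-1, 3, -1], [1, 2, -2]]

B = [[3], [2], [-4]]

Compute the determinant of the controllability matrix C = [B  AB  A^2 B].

1612

AB = [[16], [7], [15]]
A^2B = [[9], [-10], [0]]
Controllability matrix C = [B  AB  A^2B] = [[3, 16, 9], [2, 7, -10], [-4, 15, 0]]
Expanding along the first row, det(C) = 3·(7·0 - (-10)·15) - 16·(2·0 - (-10)·(-4)) + 9·(2·15 - 7·(-4)) = 3·150 - 16·(-40) + 9·58 = 1612
Since det(C) ≠ 0, rank(C) = 3 and the system is completely controllable.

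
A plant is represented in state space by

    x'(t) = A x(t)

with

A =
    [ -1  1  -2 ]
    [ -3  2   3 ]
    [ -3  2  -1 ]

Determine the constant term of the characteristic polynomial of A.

Expand det(sI - A) for the 3×3 matrix.
p(s) = s^3 - 12s + 4.
(Check: constant term = det(-A) = (-1)^3 det A = 4; coefficient of s^2 = -tr A = 0.)
The constant term is 4.

4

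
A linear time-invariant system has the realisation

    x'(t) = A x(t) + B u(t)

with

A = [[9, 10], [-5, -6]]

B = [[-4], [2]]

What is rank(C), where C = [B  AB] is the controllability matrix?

1

AB = [[-16], [8]]
Controllability matrix C = [B  AB] = [[-4, -16], [2, 8]]
Every column of C is a scalar multiple of column 1 = [-4, 2] (multipliers 1, 4), so the columns span a one-dimensional space.
C ≠ 0, hence rank(C) = 1.
rank(C) = 1 < n = 2, so the pair (A, B) is not completely controllable.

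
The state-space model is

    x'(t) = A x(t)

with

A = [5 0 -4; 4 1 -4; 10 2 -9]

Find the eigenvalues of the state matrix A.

-3, -1, 1

det(sI - A) = s^3 - (tr A)s^2 + (M11 + M22 + M33)s - det A, where Mii is the 2×2 principal minor of A obtained by deleting row i and column i.
tr A = 5 + 1 + (-9) = -3; M11 = 1·(-9) - (-4)·2 = -9 - (-8) = -1; M22 = 5·(-9) - (-4)·10 = -45 - (-40) = -5; M33 = 5·1 - 0·4 = 5 - 0 = 5; sum of minors = -1.
det A = 5·(1·(-9) - (-4)·2) - 0·(4·(-9) - (-4)·10) + (-4)·(4·2 - 1·10) = 5·(-1) - 0·4 + (-4)·(-2) = 3.
So p(s) = det(sI - A) = s^3 + 3s^2 - s - 3.
Rational-root test: any integer root divides -3. Testing small divisors, s = -1 works: p(-1) = -1 + 3 + 1 + (-3) = 0, so (s + 1) is a factor.
Dividing, p(s) = (s + 1)(s^2 + 2s - 3).
Factor s^2 + 2s - 3: two numbers with sum -2 and product -3 are 1 and -3, so s^2 + 2s - 3 = (s - 1)(s + 3).
Hence p(s) = (s - 1) (s + 1) (s + 3), with roots -3, -1, 1.
At least one eigenvalue has non-negative real part, so the system is not asymptotically stable.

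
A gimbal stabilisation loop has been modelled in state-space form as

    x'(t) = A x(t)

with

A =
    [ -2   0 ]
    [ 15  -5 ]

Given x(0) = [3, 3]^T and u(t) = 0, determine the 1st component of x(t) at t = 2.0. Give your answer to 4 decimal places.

0.0549

det(sI - A) = s^2 - (tr A)s + det A, with tr A = (-2) + (-5) = -7 and det A = (-2)·(-5) - 0·15 = 10 - 0 = 10.
So p(s) = det(sI - A) = s^2 + 7s + 10.
Factor s^2 + 7s + 10: two numbers with sum -7 and product 10 are -2 and -5, so s^2 + 7s + 10 = (s + 2)(s + 5).
Hence p(s) = (s + 2) (s + 5), with roots -5, -2.
The eigenvalues -5, -2 are distinct and real, so A is diagonalisable and x(t) = e^{At} x(0) = V diag(e^{λ_i t}) V^{-1} x(0), where the columns of V are the eigenvectors.
λ = -5: A - (-5)I = [[3, 0], [15, 0]]. Row 1 gives 3·v1 + 0·v2 = 0, so take v_1 = [0, 1]^T.
λ = -2: A - (-2)I = [[0, 0], [15, -3]]. Row 2 gives 15·v1 + (-3)·v2 = 0, so take v_2 = [1, 5]^T.
V = [v_1 v_2] = [[0, 1], [1, 5]] has det V = -1, so V^{-1} = adj(V)/det V = [[-5, 1], [1, 0]].
Modal coordinates z(0) = V^{-1} x(0): (-5)·3 + 1·3 = -12; 1·3 + 0·3 = 3; so z(0) = [-12, 3]^T.
x_1(t) = Σ_i (v_i)_1 · z_i(0) · e^{λ_i t} (row 1 of V times the modal terms).
x_1(2.0) = 0·(-12)·e^{-5·2.0} + 1·3·e^{-2·2.0} = 0·0.000045 + 3·0.018316 = 0.0549.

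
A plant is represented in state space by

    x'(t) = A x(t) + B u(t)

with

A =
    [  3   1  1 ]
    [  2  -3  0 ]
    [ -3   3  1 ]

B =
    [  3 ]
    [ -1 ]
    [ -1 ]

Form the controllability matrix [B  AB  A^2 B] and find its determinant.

-280

AB = [[7], [9], [-13]]
A^2B = [[17], [-13], [-7]]
Controllability matrix C = [B  AB  A^2B] = [[3, 7, 17], [-1, 9, -13], [-1, -13, -7]]
Expanding along the first row, det(C) = 3·(9·(-7) - (-13)·(-13)) - 7·((-1)·(-7) - (-13)·(-1)) + 17·((-1)·(-13) - 9·(-1)) = 3·(-232) - 7·(-6) + 17·22 = -280
Since det(C) ≠ 0, rank(C) = 3 and the system is completely controllable.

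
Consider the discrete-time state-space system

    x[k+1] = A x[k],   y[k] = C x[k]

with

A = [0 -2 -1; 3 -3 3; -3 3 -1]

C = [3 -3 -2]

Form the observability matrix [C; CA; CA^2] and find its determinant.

CA = [[-3, -3, -10]]
CA^2 = [[21, -15, 4]]
Observability matrix O = [C; CA; CA^2] = [[3, -3, -2], [-3, -3, -10], [21, -15, 4]]
Expanding along the first row, det(O) = 3·((-3)·4 - (-10)·(-15)) - (-3)·((-3)·4 - (-10)·21) + (-2)·((-3)·(-15) - (-3)·21) = 3·(-162) - (-3)·198 + (-2)·108 = -108
Since det(O) ≠ 0, rank(O) = 3 and the system is completely observable.

-108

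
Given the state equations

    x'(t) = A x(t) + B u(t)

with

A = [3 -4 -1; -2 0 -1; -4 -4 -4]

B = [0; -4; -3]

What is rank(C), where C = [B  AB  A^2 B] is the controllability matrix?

AB = [[19], [3], [28]]
A^2B = [[17], [-66], [-200]]
Controllability matrix C = [B  AB  A^2B] = [[0, 19, 17], [-4, 3, -66], [-3, 28, -200]]
det(C) = 0·(3·(-200) - (-66)·28) - 19·((-4)·(-200) - (-66)·(-3)) + 17·((-4)·28 - 3·(-3)) = 0·1248 - 19·602 + 17·(-103) = -13189 ≠ 0, so rank(C) = 3.
rank(C) = 3 = n, so the pair (A, B) is completely controllable.

3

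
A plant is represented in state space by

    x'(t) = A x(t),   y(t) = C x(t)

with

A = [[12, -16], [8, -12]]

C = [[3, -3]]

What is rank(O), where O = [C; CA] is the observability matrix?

CA = [[12, -12]]
Observability matrix O = [C; CA] = [[3, -3], [12, -12]]
Every row of O is a scalar multiple of row 1 = [3, -3] (multipliers 1, 4), so the rows span a one-dimensional space.
O ≠ 0, hence rank(O) = 1.
rank(O) = 1 < n = 2, so the pair (A, C) is not completely observable.

1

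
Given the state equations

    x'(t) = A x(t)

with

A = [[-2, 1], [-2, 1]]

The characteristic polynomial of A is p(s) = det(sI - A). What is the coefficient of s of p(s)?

1

For a 2×2 matrix, det(sI - A) = s^2 - (tr A)s + det A.
tr A = -1, det A = 0.
So p(s) = s^2 + s.
The coefficient of s is 1.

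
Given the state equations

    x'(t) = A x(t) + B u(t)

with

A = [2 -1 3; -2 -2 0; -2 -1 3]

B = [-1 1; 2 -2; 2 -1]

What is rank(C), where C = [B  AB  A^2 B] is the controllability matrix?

AB = [[2, 1], [-2, 2], [6, -3]]
A^2B = [[24, -9], [0, -6], [16, -13]]
Controllability matrix C = [B  AB  A^2B] = [[-1, 1, 2, 1, 24, -9], [2, -2, -2, 2, 0, -6], [2, -1, 6, -3, 16, -13]]
Take the 3×3 submatrix of C formed by columns 1, 2, 3: [[-1, 1, 2], [2, -2, -2], [2, -1, 6]]. Its determinant is (-1)·((-2)·6 - (-2)·(-1)) - 1·(2·6 - (-2)·2) + 2·(2·(-1) - (-2)·2) = (-1)·(-14) - 1·16 + 2·2 = 2 ≠ 0.
So rank(C) ≥ 3; since C has 3 rows, rank(C) = 3.
rank(C) = 3 = n, so the pair (A, B) is completely controllable.

3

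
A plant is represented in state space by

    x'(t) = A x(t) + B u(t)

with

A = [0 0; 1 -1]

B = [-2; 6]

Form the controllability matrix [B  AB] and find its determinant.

AB = [[0], [-8]]
Controllability matrix C = [B  AB] = [[-2, 0], [6, -8]]
det(C) = (-2)·(-8) - 0·6 = 16 - 0 = 16
Since det(C) ≠ 0, rank(C) = 2 and the system is completely controllable.

16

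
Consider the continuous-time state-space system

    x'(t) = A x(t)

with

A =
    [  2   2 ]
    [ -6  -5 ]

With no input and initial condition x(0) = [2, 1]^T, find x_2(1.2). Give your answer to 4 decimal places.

-3.0664

det(sI - A) = s^2 - (tr A)s + det A, with tr A = 2 + (-5) = -3 and det A = 2·(-5) - 2·(-6) = -10 - (-12) = 2.
So p(s) = det(sI - A) = s^2 + 3s + 2.
Factor s^2 + 3s + 2: two numbers with sum -3 and product 2 are -1 and -2, so s^2 + 3s + 2 = (s + 1)(s + 2).
Hence p(s) = (s + 1) (s + 2), with roots -2, -1.
The eigenvalues -2, -1 are distinct and real, so A is diagonalisable and x(t) = e^{At} x(0) = V diag(e^{λ_i t}) V^{-1} x(0), where the columns of V are the eigenvectors.
λ = -2: A - (-2)I = [[4, 2], [-6, -3]]. Row 1 gives 4·v1 + 2·v2 = 0, so take v_1 = [1, -2]^T.
λ = -1: A - (-1)I = [[3, 2], [-6, -4]]. Row 1 gives 3·v1 + 2·v2 = 0, so take v_2 = [2, -3]^T.
V = [v_1 v_2] = [[1, 2], [-2, -3]] has det V = 1, so V^{-1} = adj(V)/det V = [[-3, -2], [2, 1]].
Modal coordinates z(0) = V^{-1} x(0): (-3)·2 + (-2)·1 = -8; 2·2 + 1·1 = 5; so z(0) = [-8, 5]^T.
x_2(t) = Σ_i (v_i)_2 · z_i(0) · e^{λ_i t} (row 2 of V times the modal terms).
x_2(1.2) = (-2)·(-8)·e^{-2·1.2} + (-3)·5·e^{-1·1.2} = 16·0.090718 + (-15)·0.301194 = -3.0664.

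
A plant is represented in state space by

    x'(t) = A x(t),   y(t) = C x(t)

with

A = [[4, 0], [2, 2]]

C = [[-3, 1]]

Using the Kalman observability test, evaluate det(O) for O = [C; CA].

4

CA = [[-10, 2]]
Observability matrix O = [C; CA] = [[-3, 1], [-10, 2]]
det(O) = (-3)·2 - 1·(-10) = -6 - (-10) = 4
Since det(O) ≠ 0, rank(O) = 2 and the system is completely observable.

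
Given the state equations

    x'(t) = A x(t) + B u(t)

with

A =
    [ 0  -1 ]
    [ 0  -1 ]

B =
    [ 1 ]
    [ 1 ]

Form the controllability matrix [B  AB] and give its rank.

1

AB = [[-1], [-1]]
Controllability matrix C = [B  AB] = [[1, -1], [1, -1]]
Every column of C is a scalar multiple of column 1 = [1, 1] (multipliers 1, -1), so the columns span a one-dimensional space.
C ≠ 0, hence rank(C) = 1.
rank(C) = 1 < n = 2, so the pair (A, B) is not completely controllable.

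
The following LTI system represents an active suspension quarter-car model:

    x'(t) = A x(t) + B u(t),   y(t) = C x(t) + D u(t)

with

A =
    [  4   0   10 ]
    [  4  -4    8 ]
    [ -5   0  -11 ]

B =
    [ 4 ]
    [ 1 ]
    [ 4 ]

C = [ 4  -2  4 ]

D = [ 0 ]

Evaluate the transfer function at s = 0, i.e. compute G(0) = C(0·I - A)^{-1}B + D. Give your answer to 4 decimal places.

G(0) = C(-A)^{-1}B + D = -C A^{-1} B + D.
det A = -24, so A^{-1} = (1/-24)·adj(A) = [[-11/6, 0, -5/3], [-1/6, -1/4, -1/3], [5/6, 0, 2/3]]
A^{-1} B = [-14, -9/4, 6]^T
C A^{-1} B = -55/2
G(0) = D - C A^{-1} B = 0 - (-55/2) = 55/2 ≈ 27.5000

27.5000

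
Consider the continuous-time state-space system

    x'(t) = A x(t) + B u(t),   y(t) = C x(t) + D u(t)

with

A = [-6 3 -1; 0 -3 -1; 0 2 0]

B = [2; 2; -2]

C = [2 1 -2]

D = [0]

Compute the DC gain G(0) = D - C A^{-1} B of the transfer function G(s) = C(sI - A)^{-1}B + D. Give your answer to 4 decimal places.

5.0000

G(0) = C(-A)^{-1}B + D = -C A^{-1} B + D.
det A = -12, so A^{-1} = (1/-12)·adj(A) = [[-1/6, 1/6, 1/2], [0, 0, 1/2], [0, -1, -3/2]]
A^{-1} B = [-1, -1, 1]^T
C A^{-1} B = -5
G(0) = D - C A^{-1} B = 0 - (-5) = 5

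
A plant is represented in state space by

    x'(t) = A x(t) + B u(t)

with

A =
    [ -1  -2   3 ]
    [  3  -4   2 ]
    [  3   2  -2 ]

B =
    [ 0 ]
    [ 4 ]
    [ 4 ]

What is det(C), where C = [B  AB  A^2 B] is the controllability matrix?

AB = [[4], [-8], [0]]
A^2B = [[12], [44], [-4]]
Controllability matrix C = [B  AB  A^2B] = [[0, 4, 12], [4, -8, 44], [4, 0, -4]]
Expanding along the first row, det(C) = 0·((-8)·(-4) - 44·0) - 4·(4·(-4) - 44·4) + 12·(4·0 - (-8)·4) = 0·32 - 4·(-192) + 12·32 = 1152
Since det(C) ≠ 0, rank(C) = 3 and the system is completely controllable.

1152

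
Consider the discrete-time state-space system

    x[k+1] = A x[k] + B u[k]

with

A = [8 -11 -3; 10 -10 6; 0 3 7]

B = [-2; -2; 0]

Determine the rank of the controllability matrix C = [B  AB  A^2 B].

2

AB = [[6], [0], [-6]]
A^2B = [[66], [24], [-42]]
Controllability matrix C = [B  AB  A^2B] = [[-2, 6, 66], [-2, 0, 24], [0, -6, -42]]
The rows r1, r2, r3 of C are linearly dependent: r1 - r2 + r3 = 0 (check each entry), so rank(C) ≤ 2.
The 2×2 minor from rows 1, 2, columns 1, 2 is (-2)·0 - 6·(-2) = 0 - (-12) = 12 ≠ 0, so rank(C) = 2.
rank(C) = 2 < n = 3, so the pair (A, B) is not completely controllable.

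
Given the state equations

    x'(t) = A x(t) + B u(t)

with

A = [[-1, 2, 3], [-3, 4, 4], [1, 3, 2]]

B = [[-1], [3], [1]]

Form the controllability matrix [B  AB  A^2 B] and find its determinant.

AB = [[10], [19], [10]]
A^2B = [[58], [86], [87]]
Controllability matrix C = [B  AB  A^2B] = [[-1, 10, 58], [3, 19, 86], [1, 10, 87]]
Expanding along the first row, det(C) = (-1)·(19·87 - 86·10) - 10·(3·87 - 86·1) + 58·(3·10 - 19·1) = (-1)·793 - 10·175 + 58·11 = -1905
Since det(C) ≠ 0, rank(C) = 3 and the system is completely controllable.

-1905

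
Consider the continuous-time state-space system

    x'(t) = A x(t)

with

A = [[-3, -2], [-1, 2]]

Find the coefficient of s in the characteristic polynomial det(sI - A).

1

For a 2×2 matrix, det(sI - A) = s^2 - (tr A)s + det A.
tr A = -1, det A = -8.
So p(s) = s^2 + s - 8.
The coefficient of s is 1.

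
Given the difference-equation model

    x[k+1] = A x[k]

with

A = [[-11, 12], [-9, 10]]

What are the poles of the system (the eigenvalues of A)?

det(zI - A) = z^2 - (tr A)z + det A, with tr A = (-11) + 10 = -1 and det A = (-11)·10 - 12·(-9) = -110 - (-108) = -2.
So p(z) = det(zI - A) = z^2 + z - 2.
Factor z^2 + z - 2: two numbers with sum -1 and product -2 are 1 and -2, so z^2 + z - 2 = (z - 1)(z + 2).
Hence p(z) = (z - 1) (z + 2), with roots -2, 1.

-2, 1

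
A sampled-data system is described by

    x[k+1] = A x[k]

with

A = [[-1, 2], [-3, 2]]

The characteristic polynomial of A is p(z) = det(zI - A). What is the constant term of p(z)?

For a 2×2 matrix, det(zI - A) = z^2 - (tr A)z + det A.
tr A = 1, det A = 4.
So p(z) = z^2 - z + 4.
The constant term is 4.

4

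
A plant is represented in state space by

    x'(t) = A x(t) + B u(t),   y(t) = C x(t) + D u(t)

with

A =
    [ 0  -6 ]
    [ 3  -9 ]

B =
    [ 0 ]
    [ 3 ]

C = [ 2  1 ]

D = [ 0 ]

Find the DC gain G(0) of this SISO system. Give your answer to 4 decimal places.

-2.0000

G(0) = C(-A)^{-1}B + D = -C A^{-1} B + D.
det A = 18, so A^{-1} = (1/18)·adj(A) = [[-1/2, 1/3], [-1/6, 0]]
A^{-1} B = [1, 0]^T
C A^{-1} B = 2
G(0) = D - C A^{-1} B = 0 - (2) = -2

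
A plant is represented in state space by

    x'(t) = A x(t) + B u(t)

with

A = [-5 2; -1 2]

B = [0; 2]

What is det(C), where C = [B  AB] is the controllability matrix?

-8

AB = [[4], [4]]
Controllability matrix C = [B  AB] = [[0, 4], [2, 4]]
det(C) = 0·4 - 4·2 = 0 - 8 = -8
Since det(C) ≠ 0, rank(C) = 2 and the system is completely controllable.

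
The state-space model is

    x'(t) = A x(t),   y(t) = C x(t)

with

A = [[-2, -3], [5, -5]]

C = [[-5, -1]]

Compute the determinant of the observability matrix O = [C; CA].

-95

CA = [[5, 20]]
Observability matrix O = [C; CA] = [[-5, -1], [5, 20]]
det(O) = (-5)·20 - (-1)·5 = -100 - (-5) = -95
Since det(O) ≠ 0, rank(O) = 2 and the system is completely observable.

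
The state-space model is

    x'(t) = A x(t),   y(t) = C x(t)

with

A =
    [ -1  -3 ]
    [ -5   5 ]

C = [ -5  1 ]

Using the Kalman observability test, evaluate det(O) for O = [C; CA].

-100

CA = [[0, 20]]
Observability matrix O = [C; CA] = [[-5, 1], [0, 20]]
det(O) = (-5)·20 - 1·0 = -100 - 0 = -100
Since det(O) ≠ 0, rank(O) = 2 and the system is completely observable.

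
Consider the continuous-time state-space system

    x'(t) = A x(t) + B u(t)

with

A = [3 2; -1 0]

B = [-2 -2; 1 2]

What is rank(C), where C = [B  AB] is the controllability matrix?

2

AB = [[-4, -2], [2, 2]]
Controllability matrix C = [B  AB] = [[-2, -2, -4, -2], [1, 2, 2, 2]]
Take the 2×2 submatrix of C formed by columns 1, 2: [[-2, -2], [1, 2]]. Its determinant is (-2)·2 - (-2)·1 = -4 - (-2) = -2 ≠ 0.
So rank(C) ≥ 2; since C has 2 rows, rank(C) = 2.
rank(C) = 2 = n, so the pair (A, B) is completely controllable.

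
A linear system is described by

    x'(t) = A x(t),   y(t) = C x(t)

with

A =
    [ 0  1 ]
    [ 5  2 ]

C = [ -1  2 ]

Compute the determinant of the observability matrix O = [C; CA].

-23

CA = [[10, 3]]
Observability matrix O = [C; CA] = [[-1, 2], [10, 3]]
det(O) = (-1)·3 - 2·10 = -3 - 20 = -23
Since det(O) ≠ 0, rank(O) = 2 and the system is completely observable.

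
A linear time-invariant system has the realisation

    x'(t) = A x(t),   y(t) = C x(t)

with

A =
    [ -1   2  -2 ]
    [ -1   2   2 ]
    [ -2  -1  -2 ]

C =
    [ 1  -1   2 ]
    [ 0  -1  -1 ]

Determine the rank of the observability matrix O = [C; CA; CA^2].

CA = [[-4, -2, -8], [3, -1, 0]]
CA^2 = [[22, -4, 20], [-2, 4, -8]]
Observability matrix O = [C; CA; CA^2] = [[1, -1, 2], [0, -1, -1], [-4, -2, -8], [3, -1, 0], [22, -4, 20], [-2, 4, -8]]
Take the 3×3 submatrix of O formed by rows 1, 2, 3: [[1, -1, 2], [0, -1, -1], [-4, -2, -8]]. Its determinant is 1·((-1)·(-8) - (-1)·(-2)) - (-1)·(0·(-8) - (-1)·(-4)) + 2·(0·(-2) - (-1)·(-4)) = 1·6 - (-1)·(-4) + 2·(-4) = -6 ≠ 0.
So rank(O) ≥ 3; since O has 3 columns, rank(O) = 3.
rank(O) = 3 = n, so the pair (A, C) is completely observable.

3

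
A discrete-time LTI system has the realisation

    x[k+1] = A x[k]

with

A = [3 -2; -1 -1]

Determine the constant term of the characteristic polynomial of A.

-5

For a 2×2 matrix, det(zI - A) = z^2 - (tr A)z + det A.
tr A = 2, det A = -5.
So p(z) = z^2 - 2z - 5.
The constant term is -5.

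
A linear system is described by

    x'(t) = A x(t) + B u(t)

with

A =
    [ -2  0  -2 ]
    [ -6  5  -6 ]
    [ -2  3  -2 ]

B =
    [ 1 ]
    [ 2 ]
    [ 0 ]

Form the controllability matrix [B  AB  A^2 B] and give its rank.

AB = [[-2], [4], [4]]
A^2B = [[-4], [8], [8]]
Controllability matrix C = [B  AB  A^2B] = [[1, -2, -4], [2, 4, 8], [0, 4, 8]]
The rows r1, r2, r3 of C are linearly dependent: 2·r1 - r2 + 2·r3 = 0 (check each entry), so rank(C) ≤ 2.
The 2×2 minor from rows 1, 2, columns 1, 2 is 1·4 - (-2)·2 = 4 - (-4) = 8 ≠ 0, so rank(C) = 2.
rank(C) = 2 < n = 3, so the pair (A, B) is not completely controllable.

2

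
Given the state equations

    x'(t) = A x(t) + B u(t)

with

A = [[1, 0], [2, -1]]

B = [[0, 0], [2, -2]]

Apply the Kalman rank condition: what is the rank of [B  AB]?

AB = [[0, 0], [-2, 2]]
Controllability matrix C = [B  AB] = [[0, 0, 0, 0], [2, -2, -2, 2]]
Every column of C is a scalar multiple of column 1 = [0, 2] (multipliers 1, -1, -1, 1), so the columns span a one-dimensional space.
C ≠ 0, hence rank(C) = 1.
rank(C) = 1 < n = 2, so the pair (A, B) is not completely controllable.

1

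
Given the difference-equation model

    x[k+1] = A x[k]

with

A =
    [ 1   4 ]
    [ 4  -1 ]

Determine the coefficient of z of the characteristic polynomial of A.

For a 2×2 matrix, det(zI - A) = z^2 - (tr A)z + det A.
tr A = 0, det A = -17.
So p(z) = z^2 - 17.
The coefficient of z is 0.

0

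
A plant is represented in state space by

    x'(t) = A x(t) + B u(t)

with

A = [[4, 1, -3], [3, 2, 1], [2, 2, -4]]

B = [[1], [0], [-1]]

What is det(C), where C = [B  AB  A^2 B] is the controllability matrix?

-391

AB = [[7], [2], [6]]
A^2B = [[12], [31], [-6]]
Controllability matrix C = [B  AB  A^2B] = [[1, 7, 12], [0, 2, 31], [-1, 6, -6]]
Expanding along the first row, det(C) = 1·(2·(-6) - 31·6) - 7·(0·(-6) - 31·(-1)) + 12·(0·6 - 2·(-1)) = 1·(-198) - 7·31 + 12·2 = -391
Since det(C) ≠ 0, rank(C) = 3 and the system is completely controllable.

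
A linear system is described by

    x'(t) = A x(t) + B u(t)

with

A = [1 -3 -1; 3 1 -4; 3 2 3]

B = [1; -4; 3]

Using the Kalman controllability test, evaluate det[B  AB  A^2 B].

AB = [[10], [-13], [4]]
A^2B = [[45], [1], [16]]
Controllability matrix C = [B  AB  A^2B] = [[1, 10, 45], [-4, -13, 1], [3, 4, 16]]
Expanding along the first row, det(C) = 1·((-13)·16 - 1·4) - 10·((-4)·16 - 1·3) + 45·((-4)·4 - (-13)·3) = 1·(-212) - 10·(-67) + 45·23 = 1493
Since det(C) ≠ 0, rank(C) = 3 and the system is completely controllable.

1493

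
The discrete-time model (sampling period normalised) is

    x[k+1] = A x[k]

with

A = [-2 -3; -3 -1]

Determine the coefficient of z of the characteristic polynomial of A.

For a 2×2 matrix, det(zI - A) = z^2 - (tr A)z + det A.
tr A = -3, det A = -7.
So p(z) = z^2 + 3z - 7.
The coefficient of z is 3.

3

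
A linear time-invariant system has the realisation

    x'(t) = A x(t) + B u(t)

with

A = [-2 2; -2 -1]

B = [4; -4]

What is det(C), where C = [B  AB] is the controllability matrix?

-80

AB = [[-16], [-4]]
Controllability matrix C = [B  AB] = [[4, -16], [-4, -4]]
det(C) = 4·(-4) - (-16)·(-4) = -16 - 64 = -80
Since det(C) ≠ 0, rank(C) = 2 and the system is completely controllable.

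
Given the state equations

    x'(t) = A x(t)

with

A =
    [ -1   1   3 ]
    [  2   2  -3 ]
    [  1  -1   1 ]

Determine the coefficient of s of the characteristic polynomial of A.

Expand det(sI - A) for the 3×3 matrix.
p(s) = s^3 - 2s^2 - 9s + 16.
(Check: constant term = det(-A) = (-1)^3 det A = 16; coefficient of s^2 = -tr A = -2.)
The coefficient of s is -9.

-9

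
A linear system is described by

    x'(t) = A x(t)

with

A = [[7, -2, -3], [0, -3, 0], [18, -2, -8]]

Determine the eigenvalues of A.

det(sI - A) = s^3 - (tr A)s^2 + (M11 + M22 + M33)s - det A, where Mii is the 2×2 principal minor of A obtained by deleting row i and column i.
tr A = 7 + (-3) + (-8) = -4; M11 = (-3)·(-8) - 0·(-2) = 24 - 0 = 24; M22 = 7·(-8) - (-3)·18 = -56 - (-54) = -2; M33 = 7·(-3) - (-2)·0 = -21 - 0 = -21; sum of minors = 1.
det A = 7·((-3)·(-8) - 0·(-2)) - (-2)·(0·(-8) - 0·18) + (-3)·(0·(-2) - (-3)·18) = 7·24 - (-2)·0 + (-3)·54 = 6.
So p(s) = det(sI - A) = s^3 + 4s^2 + s - 6.
Rational-root test: any integer root divides -6. Testing small divisors, s = 1 works: p(1) = 1 + 4 + 1 + (-6) = 0, so (s - 1) is a factor.
Dividing, p(s) = (s - 1)(s^2 + 5s + 6).
Factor s^2 + 5s + 6: two numbers with sum -5 and product 6 are -2 and -3, so s^2 + 5s + 6 = (s + 2)(s + 3).
Hence p(s) = (s - 1) (s + 2) (s + 3), with roots -3, -2, 1.
At least one eigenvalue has non-negative real part, so the system is not asymptotically stable.

-3, -2, 1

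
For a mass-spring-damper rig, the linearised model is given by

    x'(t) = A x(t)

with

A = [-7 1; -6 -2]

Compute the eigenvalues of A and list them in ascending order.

-5, -4

det(sI - A) = s^2 - (tr A)s + det A, with tr A = (-7) + (-2) = -9 and det A = (-7)·(-2) - 1·(-6) = 14 - (-6) = 20.
So p(s) = det(sI - A) = s^2 + 9s + 20.
Factor s^2 + 9s + 20: two numbers with sum -9 and product 20 are -4 and -5, so s^2 + 9s + 20 = (s + 4)(s + 5).
Hence p(s) = (s + 4) (s + 5), with roots -5, -4.
All eigenvalues have negative real part, so the system is asymptotically stable.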